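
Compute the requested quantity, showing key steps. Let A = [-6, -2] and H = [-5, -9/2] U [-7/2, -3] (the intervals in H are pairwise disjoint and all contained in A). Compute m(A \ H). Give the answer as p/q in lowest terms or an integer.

The ambient interval has length m(A) = -2 - (-6) = 4.
Since the holes are disjoint and sit inside A, by finite additivity
  m(H) = sum_i (b_i - a_i), and m(A \ H) = m(A) - m(H).
Computing the hole measures:
  m(H_1) = -9/2 - (-5) = 1/2.
  m(H_2) = -3 - (-7/2) = 1/2.
Summed: m(H) = 1/2 + 1/2 = 1.
So m(A \ H) = 4 - 1 = 3.

3


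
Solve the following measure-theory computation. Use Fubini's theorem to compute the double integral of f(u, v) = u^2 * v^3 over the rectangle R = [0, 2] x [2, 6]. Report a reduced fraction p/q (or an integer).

f(u, v) is a tensor product of a function of u and a function of v, and both factors are bounded continuous (hence Lebesgue integrable) on the rectangle, so Fubini's theorem applies:
  integral_R f d(m x m) = (integral_a1^b1 u^2 du) * (integral_a2^b2 v^3 dv).
Inner integral in u: integral_{0}^{2} u^2 du = (2^3 - 0^3)/3
  = 8/3.
Inner integral in v: integral_{2}^{6} v^3 dv = (6^4 - 2^4)/4
  = 320.
Product: (8/3) * (320) = 2560/3.

2560/3


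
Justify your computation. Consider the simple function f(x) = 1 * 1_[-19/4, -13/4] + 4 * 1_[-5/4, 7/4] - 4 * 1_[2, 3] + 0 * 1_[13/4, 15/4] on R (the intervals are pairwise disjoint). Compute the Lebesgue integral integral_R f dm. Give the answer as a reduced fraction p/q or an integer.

For a simple function f = sum_i c_i * 1_{A_i} with disjoint A_i,
  integral f dm = sum_i c_i * m(A_i).
Lengths of the A_i:
  m(A_1) = -13/4 - (-19/4) = 3/2.
  m(A_2) = 7/4 - (-5/4) = 3.
  m(A_3) = 3 - 2 = 1.
  m(A_4) = 15/4 - 13/4 = 1/2.
Contributions c_i * m(A_i):
  (1) * (3/2) = 3/2.
  (4) * (3) = 12.
  (-4) * (1) = -4.
  (0) * (1/2) = 0.
Total: 3/2 + 12 - 4 + 0 = 19/2.

19/2


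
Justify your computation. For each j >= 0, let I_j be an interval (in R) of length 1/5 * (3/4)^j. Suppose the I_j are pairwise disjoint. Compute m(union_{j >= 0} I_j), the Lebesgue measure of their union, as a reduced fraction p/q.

By countable additivity of the Lebesgue measure on pairwise disjoint measurable sets,
  m(union_{j >= 0} I_j) = sum_{j >= 0} m(I_j) = sum_{j >= 0} a * r^j,
  with a = 1/5 and r = 3/4.
Since 0 < r = 3/4 < 1, the geometric series converges:
  sum_{j >= 0} a * r^j = a / (1 - r).
  = 1/5 / (1 - 3/4)
  = 1/5 / (1/4)
  = 4/5.

4/5


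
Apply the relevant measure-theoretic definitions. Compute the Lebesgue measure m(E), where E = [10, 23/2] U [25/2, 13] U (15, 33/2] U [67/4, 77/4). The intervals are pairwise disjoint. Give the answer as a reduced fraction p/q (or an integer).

For pairwise disjoint intervals, m(union_i I_i) = sum_i m(I_i),
and m is invariant under swapping open/closed endpoints (single points have measure 0).
So m(E) = sum_i (b_i - a_i).
  I_1 has length 23/2 - 10 = 3/2.
  I_2 has length 13 - 25/2 = 1/2.
  I_3 has length 33/2 - 15 = 3/2.
  I_4 has length 77/4 - 67/4 = 5/2.
Summing:
  m(E) = 3/2 + 1/2 + 3/2 + 5/2 = 6.

6


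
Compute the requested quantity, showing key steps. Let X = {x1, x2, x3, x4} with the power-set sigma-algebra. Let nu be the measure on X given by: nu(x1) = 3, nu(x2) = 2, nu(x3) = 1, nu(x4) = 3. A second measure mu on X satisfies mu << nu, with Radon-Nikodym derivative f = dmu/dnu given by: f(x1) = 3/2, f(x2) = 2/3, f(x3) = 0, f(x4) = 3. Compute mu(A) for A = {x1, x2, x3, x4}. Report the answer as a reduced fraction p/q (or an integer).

By the defining property of the Radon-Nikodym derivative, for every measurable set A,
  mu(A) = integral_A f dnu.
Since nu is a discrete measure concentrated on the atoms of X, the integral over A reduces to the sum
  mu(A) = sum_{x in A} f(x) * nu({x}).
Computing each term:
  x1: f(x1) * nu(x1) = 3/2 * 3 = 9/2.
  x2: f(x2) * nu(x2) = 2/3 * 2 = 4/3.
  x3: f(x3) * nu(x3) = 0 * 1 = 0.
  x4: f(x4) * nu(x4) = 3 * 3 = 9.
Summing: mu(A) = 9/2 + 4/3 + 0 + 9 = 89/6.

89/6


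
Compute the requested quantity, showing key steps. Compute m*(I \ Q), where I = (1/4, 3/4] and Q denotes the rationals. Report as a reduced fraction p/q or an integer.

The interval I = (1/4, 3/4] has m(I) = 3/4 - 1/4 = 1/2 (endpoints are measure-zero, so open/closed/half-open agree). Write I = (I cap Q) u (I \ Q). The rationals in I are countable, so m*(I cap Q) = 0 (cover each rational by intervals whose total length is arbitrarily small). By countable subadditivity m*(I) <= m*(I cap Q) + m*(I \ Q), hence m*(I \ Q) >= m(I) = 1/2. The reverse inequality m*(I \ Q) <= m*(I) = 1/2 is trivial since (I \ Q) is a subset of I. Therefore m*(I \ Q) = 1/2.

1/2


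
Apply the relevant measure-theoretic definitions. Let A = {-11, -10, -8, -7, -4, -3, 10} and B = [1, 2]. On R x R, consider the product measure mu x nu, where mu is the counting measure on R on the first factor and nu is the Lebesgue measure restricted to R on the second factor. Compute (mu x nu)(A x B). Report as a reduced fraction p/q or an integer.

For a measurable rectangle A x B, the product measure satisfies
  (mu x nu)(A x B) = mu(A) * nu(B).
  mu(A) = 7.
  nu(B) = 1.
  (mu x nu)(A x B) = 7 * 1 = 7.

7


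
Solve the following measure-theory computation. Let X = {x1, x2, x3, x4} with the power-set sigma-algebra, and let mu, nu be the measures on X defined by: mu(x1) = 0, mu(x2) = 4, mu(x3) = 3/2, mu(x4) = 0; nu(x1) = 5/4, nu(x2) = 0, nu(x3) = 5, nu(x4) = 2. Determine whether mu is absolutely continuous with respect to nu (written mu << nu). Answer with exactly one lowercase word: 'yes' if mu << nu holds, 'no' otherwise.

mu << nu means: every nu-null measurable set is also mu-null; equivalently, for every atom x, if nu({x}) = 0 then mu({x}) = 0.
Checking each atom:
  x1: nu = 5/4 > 0 -> no constraint.
  x2: nu = 0, mu = 4 > 0 -> violates mu << nu.
  x3: nu = 5 > 0 -> no constraint.
  x4: nu = 2 > 0 -> no constraint.
The atom(s) x2 violate the condition (nu = 0 but mu > 0). Therefore mu is NOT absolutely continuous w.r.t. nu.

no


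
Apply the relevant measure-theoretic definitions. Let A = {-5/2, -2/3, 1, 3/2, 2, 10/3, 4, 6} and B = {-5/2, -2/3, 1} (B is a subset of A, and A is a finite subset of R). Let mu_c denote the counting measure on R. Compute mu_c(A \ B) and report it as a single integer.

Counting measure assigns mu_c(E) = |E| (number of elements) when E is finite. For B subset A, A \ B is the set of elements of A not in B, so |A \ B| = |A| - |B|.
|A| = 8, |B| = 3, so mu_c(A \ B) = 8 - 3 = 5.

5


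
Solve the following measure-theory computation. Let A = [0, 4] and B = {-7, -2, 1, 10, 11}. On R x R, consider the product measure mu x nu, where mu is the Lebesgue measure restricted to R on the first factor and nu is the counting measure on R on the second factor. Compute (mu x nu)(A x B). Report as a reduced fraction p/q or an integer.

For a measurable rectangle A x B, the product measure satisfies
  (mu x nu)(A x B) = mu(A) * nu(B).
  mu(A) = 4.
  nu(B) = 5.
  (mu x nu)(A x B) = 4 * 5 = 20.

20


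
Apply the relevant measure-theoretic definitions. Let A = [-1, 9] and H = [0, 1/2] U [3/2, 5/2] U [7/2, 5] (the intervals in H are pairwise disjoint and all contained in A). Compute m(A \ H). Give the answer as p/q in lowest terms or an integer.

The ambient interval has length m(A) = 9 - (-1) = 10.
Since the holes are disjoint and sit inside A, by finite additivity
  m(H) = sum_i (b_i - a_i), and m(A \ H) = m(A) - m(H).
Computing the hole measures:
  m(H_1) = 1/2 - 0 = 1/2.
  m(H_2) = 5/2 - 3/2 = 1.
  m(H_3) = 5 - 7/2 = 3/2.
Summed: m(H) = 1/2 + 1 + 3/2 = 3.
So m(A \ H) = 10 - 3 = 7.

7


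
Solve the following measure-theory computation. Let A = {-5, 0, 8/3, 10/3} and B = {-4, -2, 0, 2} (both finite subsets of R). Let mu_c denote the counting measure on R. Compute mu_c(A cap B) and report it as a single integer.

Counting measure on a finite set equals cardinality. mu_c(A cap B) = |A cap B| (elements appearing in both).
Enumerating the elements of A that also lie in B gives 1 element(s).
So mu_c(A cap B) = 1.

1


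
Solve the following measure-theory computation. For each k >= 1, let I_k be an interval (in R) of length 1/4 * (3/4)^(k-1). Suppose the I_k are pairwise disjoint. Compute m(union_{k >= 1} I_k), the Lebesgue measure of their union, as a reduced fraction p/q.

By countable additivity of the Lebesgue measure on pairwise disjoint measurable sets,
  m(union_{k >= 1} I_k) = sum_{k >= 1} m(I_k) = sum_{k >= 1} a * r^(k-1),
  with a = 1/4 and r = 3/4.
Since 0 < r = 3/4 < 1, the geometric series converges:
  sum_{k >= 1} a * r^(k-1) = a / (1 - r).
  = 1/4 / (1 - 3/4)
  = 1/4 / (1/4)
  = 1.

1


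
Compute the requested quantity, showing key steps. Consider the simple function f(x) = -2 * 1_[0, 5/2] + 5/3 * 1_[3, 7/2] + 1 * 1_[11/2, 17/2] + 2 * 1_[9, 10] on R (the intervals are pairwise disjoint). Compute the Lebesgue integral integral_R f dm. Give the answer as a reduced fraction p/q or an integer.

For a simple function f = sum_i c_i * 1_{A_i} with disjoint A_i,
  integral f dm = sum_i c_i * m(A_i).
Lengths of the A_i:
  m(A_1) = 5/2 - 0 = 5/2.
  m(A_2) = 7/2 - 3 = 1/2.
  m(A_3) = 17/2 - 11/2 = 3.
  m(A_4) = 10 - 9 = 1.
Contributions c_i * m(A_i):
  (-2) * (5/2) = -5.
  (5/3) * (1/2) = 5/6.
  (1) * (3) = 3.
  (2) * (1) = 2.
Total: -5 + 5/6 + 3 + 2 = 5/6.

5/6


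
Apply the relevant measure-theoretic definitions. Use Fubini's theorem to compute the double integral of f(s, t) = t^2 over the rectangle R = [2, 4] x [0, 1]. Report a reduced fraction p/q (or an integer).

f(s, t) is a tensor product of a function of s and a function of t, and both factors are bounded continuous (hence Lebesgue integrable) on the rectangle, so Fubini's theorem applies:
  integral_R f d(m x m) = (integral_a1^b1 1 ds) * (integral_a2^b2 t^2 dt).
Inner integral in s: integral_{2}^{4} 1 ds = (4^1 - 2^1)/1
  = 2.
Inner integral in t: integral_{0}^{1} t^2 dt = (1^3 - 0^3)/3
  = 1/3.
Product: (2) * (1/3) = 2/3.

2/3


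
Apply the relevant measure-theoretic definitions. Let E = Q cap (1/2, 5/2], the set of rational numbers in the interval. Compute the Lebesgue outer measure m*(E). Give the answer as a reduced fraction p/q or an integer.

Q cap (1/2, 5/2] is countable; list its elements as q_1, q_2, ... . Fix eps > 0 and cover the k-th point by an interval of length eps * 2^(-k). The cover has total length eps * sum_{k>=1} 2^(-k) = eps, so by definition of outer measure m*(Q cap (1/2, 5/2]) <= eps. Since eps was arbitrary and m* >= 0, the outer measure is 0.

0


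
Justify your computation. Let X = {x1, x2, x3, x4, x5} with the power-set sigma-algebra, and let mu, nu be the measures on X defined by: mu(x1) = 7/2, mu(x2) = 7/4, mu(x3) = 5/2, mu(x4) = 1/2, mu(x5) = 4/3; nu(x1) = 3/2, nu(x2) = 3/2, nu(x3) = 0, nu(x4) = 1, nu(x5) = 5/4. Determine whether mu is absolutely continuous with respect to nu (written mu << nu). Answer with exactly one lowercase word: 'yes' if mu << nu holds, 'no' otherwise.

mu << nu means: every nu-null measurable set is also mu-null; equivalently, for every atom x, if nu({x}) = 0 then mu({x}) = 0.
Checking each atom:
  x1: nu = 3/2 > 0 -> no constraint.
  x2: nu = 3/2 > 0 -> no constraint.
  x3: nu = 0, mu = 5/2 > 0 -> violates mu << nu.
  x4: nu = 1 > 0 -> no constraint.
  x5: nu = 5/4 > 0 -> no constraint.
The atom(s) x3 violate the condition (nu = 0 but mu > 0). Therefore mu is NOT absolutely continuous w.r.t. nu.

no


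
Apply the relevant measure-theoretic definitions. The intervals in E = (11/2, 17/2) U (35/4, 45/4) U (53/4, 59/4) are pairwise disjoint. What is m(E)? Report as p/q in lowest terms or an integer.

For pairwise disjoint intervals, m(union_i I_i) = sum_i m(I_i),
and m is invariant under swapping open/closed endpoints (single points have measure 0).
So m(E) = sum_i (b_i - a_i).
  I_1 has length 17/2 - 11/2 = 3.
  I_2 has length 45/4 - 35/4 = 5/2.
  I_3 has length 59/4 - 53/4 = 3/2.
Summing:
  m(E) = 3 + 5/2 + 3/2 = 7.

7


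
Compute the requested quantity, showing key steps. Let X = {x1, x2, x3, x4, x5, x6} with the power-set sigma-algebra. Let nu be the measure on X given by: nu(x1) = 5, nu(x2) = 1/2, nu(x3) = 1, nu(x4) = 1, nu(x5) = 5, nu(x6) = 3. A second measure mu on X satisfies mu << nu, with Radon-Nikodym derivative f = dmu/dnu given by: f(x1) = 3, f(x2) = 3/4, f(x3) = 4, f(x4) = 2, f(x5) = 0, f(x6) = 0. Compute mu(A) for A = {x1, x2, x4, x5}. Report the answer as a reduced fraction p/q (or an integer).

By the defining property of the Radon-Nikodym derivative, for every measurable set A,
  mu(A) = integral_A f dnu.
Since nu is a discrete measure concentrated on the atoms of X, the integral over A reduces to the sum
  mu(A) = sum_{x in A} f(x) * nu({x}).
Computing each term:
  x1: f(x1) * nu(x1) = 3 * 5 = 15.
  x2: f(x2) * nu(x2) = 3/4 * 1/2 = 3/8.
  x4: f(x4) * nu(x4) = 2 * 1 = 2.
  x5: f(x5) * nu(x5) = 0 * 5 = 0.
Summing: mu(A) = 15 + 3/8 + 2 + 0 = 139/8.

139/8


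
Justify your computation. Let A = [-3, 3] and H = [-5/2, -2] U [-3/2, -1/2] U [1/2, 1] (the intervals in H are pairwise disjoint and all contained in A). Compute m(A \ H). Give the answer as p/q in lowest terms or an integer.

The ambient interval has length m(A) = 3 - (-3) = 6.
Since the holes are disjoint and sit inside A, by finite additivity
  m(H) = sum_i (b_i - a_i), and m(A \ H) = m(A) - m(H).
Computing the hole measures:
  m(H_1) = -2 - (-5/2) = 1/2.
  m(H_2) = -1/2 - (-3/2) = 1.
  m(H_3) = 1 - 1/2 = 1/2.
Summed: m(H) = 1/2 + 1 + 1/2 = 2.
So m(A \ H) = 6 - 2 = 4.

4


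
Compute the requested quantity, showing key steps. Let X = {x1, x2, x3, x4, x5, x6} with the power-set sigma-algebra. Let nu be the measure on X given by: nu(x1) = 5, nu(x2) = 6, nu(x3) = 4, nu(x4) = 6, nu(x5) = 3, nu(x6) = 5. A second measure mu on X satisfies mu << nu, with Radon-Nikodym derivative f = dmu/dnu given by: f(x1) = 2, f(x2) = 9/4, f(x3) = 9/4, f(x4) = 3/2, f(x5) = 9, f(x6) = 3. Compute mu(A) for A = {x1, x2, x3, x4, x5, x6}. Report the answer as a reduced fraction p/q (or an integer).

By the defining property of the Radon-Nikodym derivative, for every measurable set A,
  mu(A) = integral_A f dnu.
Since nu is a discrete measure concentrated on the atoms of X, the integral over A reduces to the sum
  mu(A) = sum_{x in A} f(x) * nu({x}).
Computing each term:
  x1: f(x1) * nu(x1) = 2 * 5 = 10.
  x2: f(x2) * nu(x2) = 9/4 * 6 = 27/2.
  x3: f(x3) * nu(x3) = 9/4 * 4 = 9.
  x4: f(x4) * nu(x4) = 3/2 * 6 = 9.
  x5: f(x5) * nu(x5) = 9 * 3 = 27.
  x6: f(x6) * nu(x6) = 3 * 5 = 15.
Summing: mu(A) = 10 + 27/2 + 9 + 9 + 27 + 15 = 167/2.

167/2


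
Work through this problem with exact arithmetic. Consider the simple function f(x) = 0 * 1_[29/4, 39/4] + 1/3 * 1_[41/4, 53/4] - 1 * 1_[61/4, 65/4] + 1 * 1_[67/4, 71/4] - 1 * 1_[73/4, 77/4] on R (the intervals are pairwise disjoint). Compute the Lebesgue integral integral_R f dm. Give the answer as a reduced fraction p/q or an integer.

For a simple function f = sum_i c_i * 1_{A_i} with disjoint A_i,
  integral f dm = sum_i c_i * m(A_i).
Lengths of the A_i:
  m(A_1) = 39/4 - 29/4 = 5/2.
  m(A_2) = 53/4 - 41/4 = 3.
  m(A_3) = 65/4 - 61/4 = 1.
  m(A_4) = 71/4 - 67/4 = 1.
  m(A_5) = 77/4 - 73/4 = 1.
Contributions c_i * m(A_i):
  (0) * (5/2) = 0.
  (1/3) * (3) = 1.
  (-1) * (1) = -1.
  (1) * (1) = 1.
  (-1) * (1) = -1.
Total: 0 + 1 - 1 + 1 - 1 = 0.

0


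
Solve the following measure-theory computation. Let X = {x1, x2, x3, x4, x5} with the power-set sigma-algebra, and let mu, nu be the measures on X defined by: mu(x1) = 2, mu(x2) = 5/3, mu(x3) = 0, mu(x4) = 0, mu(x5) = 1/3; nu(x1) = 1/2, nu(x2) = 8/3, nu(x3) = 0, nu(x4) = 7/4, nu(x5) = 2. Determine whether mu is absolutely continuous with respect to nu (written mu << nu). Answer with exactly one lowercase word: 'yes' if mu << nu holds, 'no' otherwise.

mu << nu means: every nu-null measurable set is also mu-null; equivalently, for every atom x, if nu({x}) = 0 then mu({x}) = 0.
Checking each atom:
  x1: nu = 1/2 > 0 -> no constraint.
  x2: nu = 8/3 > 0 -> no constraint.
  x3: nu = 0, mu = 0 -> consistent with mu << nu.
  x4: nu = 7/4 > 0 -> no constraint.
  x5: nu = 2 > 0 -> no constraint.
No atom violates the condition. Therefore mu << nu.

yes


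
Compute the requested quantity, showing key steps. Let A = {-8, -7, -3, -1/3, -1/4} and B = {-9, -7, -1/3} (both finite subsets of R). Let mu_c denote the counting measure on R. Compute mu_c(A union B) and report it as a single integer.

Counting measure on a finite set equals cardinality. By inclusion-exclusion, |A union B| = |A| + |B| - |A cap B|.
|A| = 5, |B| = 3, |A cap B| = 2.
So mu_c(A union B) = 5 + 3 - 2 = 6.

6


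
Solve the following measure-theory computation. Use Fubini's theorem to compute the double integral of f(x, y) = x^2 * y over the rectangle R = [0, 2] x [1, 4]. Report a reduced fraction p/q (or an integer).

f(x, y) is a tensor product of a function of x and a function of y, and both factors are bounded continuous (hence Lebesgue integrable) on the rectangle, so Fubini's theorem applies:
  integral_R f d(m x m) = (integral_a1^b1 x^2 dx) * (integral_a2^b2 y dy).
Inner integral in x: integral_{0}^{2} x^2 dx = (2^3 - 0^3)/3
  = 8/3.
Inner integral in y: integral_{1}^{4} y dy = (4^2 - 1^2)/2
  = 15/2.
Product: (8/3) * (15/2) = 20.

20


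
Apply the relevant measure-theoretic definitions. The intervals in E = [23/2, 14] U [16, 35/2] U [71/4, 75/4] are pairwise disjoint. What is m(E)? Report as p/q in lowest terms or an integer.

For pairwise disjoint intervals, m(union_i I_i) = sum_i m(I_i),
and m is invariant under swapping open/closed endpoints (single points have measure 0).
So m(E) = sum_i (b_i - a_i).
  I_1 has length 14 - 23/2 = 5/2.
  I_2 has length 35/2 - 16 = 3/2.
  I_3 has length 75/4 - 71/4 = 1.
Summing:
  m(E) = 5/2 + 3/2 + 1 = 5.

5


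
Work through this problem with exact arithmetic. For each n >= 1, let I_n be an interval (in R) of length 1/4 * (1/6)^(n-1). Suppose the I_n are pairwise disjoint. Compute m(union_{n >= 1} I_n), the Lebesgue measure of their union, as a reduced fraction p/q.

By countable additivity of the Lebesgue measure on pairwise disjoint measurable sets,
  m(union_{n >= 1} I_n) = sum_{n >= 1} m(I_n) = sum_{n >= 1} a * r^(n-1),
  with a = 1/4 and r = 1/6.
Since 0 < r = 1/6 < 1, the geometric series converges:
  sum_{n >= 1} a * r^(n-1) = a / (1 - r).
  = 1/4 / (1 - 1/6)
  = 1/4 / (5/6)
  = 3/10.

3/10


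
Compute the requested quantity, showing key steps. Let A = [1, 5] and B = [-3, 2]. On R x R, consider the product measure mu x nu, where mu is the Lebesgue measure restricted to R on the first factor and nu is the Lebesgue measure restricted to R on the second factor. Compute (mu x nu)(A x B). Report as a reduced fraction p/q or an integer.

For a measurable rectangle A x B, the product measure satisfies
  (mu x nu)(A x B) = mu(A) * nu(B).
  mu(A) = 4.
  nu(B) = 5.
  (mu x nu)(A x B) = 4 * 5 = 20.

20


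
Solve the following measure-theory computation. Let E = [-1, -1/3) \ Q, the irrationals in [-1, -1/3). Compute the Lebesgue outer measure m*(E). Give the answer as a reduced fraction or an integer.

The interval I = [-1, -1/3) has m(I) = -1/3 - (-1) = 2/3 (endpoints are measure-zero, so open/closed/half-open agree). Write I = (I cap Q) u (I \ Q). The rationals in I are countable, so m*(I cap Q) = 0 (cover each rational by intervals whose total length is arbitrarily small). By countable subadditivity m*(I) <= m*(I cap Q) + m*(I \ Q), hence m*(I \ Q) >= m(I) = 2/3. The reverse inequality m*(I \ Q) <= m*(I) = 2/3 is trivial since (I \ Q) is a subset of I. Therefore m*(I \ Q) = 2/3.

2/3


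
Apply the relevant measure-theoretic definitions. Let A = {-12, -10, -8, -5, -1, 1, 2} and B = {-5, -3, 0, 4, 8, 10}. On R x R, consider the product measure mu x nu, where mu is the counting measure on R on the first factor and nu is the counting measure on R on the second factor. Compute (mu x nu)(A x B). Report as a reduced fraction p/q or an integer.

For a measurable rectangle A x B, the product measure satisfies
  (mu x nu)(A x B) = mu(A) * nu(B).
  mu(A) = 7.
  nu(B) = 6.
  (mu x nu)(A x B) = 7 * 6 = 42.

42


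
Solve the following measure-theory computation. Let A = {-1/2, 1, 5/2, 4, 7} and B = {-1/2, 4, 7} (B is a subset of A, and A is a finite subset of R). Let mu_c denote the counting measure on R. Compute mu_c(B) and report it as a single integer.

Counting measure assigns mu_c(E) = |E| (number of elements) when E is finite.
B has 3 element(s), so mu_c(B) = 3.

3


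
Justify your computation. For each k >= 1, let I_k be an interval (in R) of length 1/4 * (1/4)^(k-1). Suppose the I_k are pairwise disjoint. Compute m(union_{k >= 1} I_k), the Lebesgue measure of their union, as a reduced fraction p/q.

By countable additivity of the Lebesgue measure on pairwise disjoint measurable sets,
  m(union_{k >= 1} I_k) = sum_{k >= 1} m(I_k) = sum_{k >= 1} a * r^(k-1),
  with a = 1/4 and r = 1/4.
Since 0 < r = 1/4 < 1, the geometric series converges:
  sum_{k >= 1} a * r^(k-1) = a / (1 - r).
  = 1/4 / (1 - 1/4)
  = 1/4 / (3/4)
  = 1/3.

1/3


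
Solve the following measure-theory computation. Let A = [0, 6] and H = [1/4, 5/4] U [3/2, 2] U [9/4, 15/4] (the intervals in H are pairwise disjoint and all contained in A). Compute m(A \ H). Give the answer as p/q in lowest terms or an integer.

The ambient interval has length m(A) = 6 - 0 = 6.
Since the holes are disjoint and sit inside A, by finite additivity
  m(H) = sum_i (b_i - a_i), and m(A \ H) = m(A) - m(H).
Computing the hole measures:
  m(H_1) = 5/4 - 1/4 = 1.
  m(H_2) = 2 - 3/2 = 1/2.
  m(H_3) = 15/4 - 9/4 = 3/2.
Summed: m(H) = 1 + 1/2 + 3/2 = 3.
So m(A \ H) = 6 - 3 = 3.

3


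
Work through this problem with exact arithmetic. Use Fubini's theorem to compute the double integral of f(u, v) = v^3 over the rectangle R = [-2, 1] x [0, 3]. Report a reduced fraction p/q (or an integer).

f(u, v) is a tensor product of a function of u and a function of v, and both factors are bounded continuous (hence Lebesgue integrable) on the rectangle, so Fubini's theorem applies:
  integral_R f d(m x m) = (integral_a1^b1 1 du) * (integral_a2^b2 v^3 dv).
Inner integral in u: integral_{-2}^{1} 1 du = (1^1 - (-2)^1)/1
  = 3.
Inner integral in v: integral_{0}^{3} v^3 dv = (3^4 - 0^4)/4
  = 81/4.
Product: (3) * (81/4) = 243/4.

243/4


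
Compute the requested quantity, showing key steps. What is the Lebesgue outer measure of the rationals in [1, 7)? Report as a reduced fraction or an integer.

E = Q cap [1, 7) is a subset of Q, which is countable. Enumerate Q = {q_1, q_2, ...}; for any eps > 0, cover q_k by the open interval (q_k - eps/2^(k+1), q_k + eps/2^(k+1)), of length eps/2^k. The total cover length is sum_{k>=1} eps/2^k = eps. Hence m*(E) <= m*(Q) <= eps for every eps > 0, and since outer measure is non-negative, m*(E) = 0.

0


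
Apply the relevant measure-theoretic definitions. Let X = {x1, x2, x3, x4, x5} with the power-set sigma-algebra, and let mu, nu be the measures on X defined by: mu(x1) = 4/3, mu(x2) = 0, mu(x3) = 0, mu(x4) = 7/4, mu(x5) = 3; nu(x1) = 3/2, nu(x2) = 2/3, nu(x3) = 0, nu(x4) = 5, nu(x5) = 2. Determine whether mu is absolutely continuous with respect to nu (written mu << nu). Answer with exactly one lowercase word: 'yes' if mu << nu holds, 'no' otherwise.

mu << nu means: every nu-null measurable set is also mu-null; equivalently, for every atom x, if nu({x}) = 0 then mu({x}) = 0.
Checking each atom:
  x1: nu = 3/2 > 0 -> no constraint.
  x2: nu = 2/3 > 0 -> no constraint.
  x3: nu = 0, mu = 0 -> consistent with mu << nu.
  x4: nu = 5 > 0 -> no constraint.
  x5: nu = 2 > 0 -> no constraint.
No atom violates the condition. Therefore mu << nu.

yes


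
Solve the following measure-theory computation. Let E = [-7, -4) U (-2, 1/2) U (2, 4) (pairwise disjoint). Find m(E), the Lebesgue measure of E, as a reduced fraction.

For pairwise disjoint intervals, m(union_i I_i) = sum_i m(I_i),
and m is invariant under swapping open/closed endpoints (single points have measure 0).
So m(E) = sum_i (b_i - a_i).
  I_1 has length -4 - (-7) = 3.
  I_2 has length 1/2 - (-2) = 5/2.
  I_3 has length 4 - 2 = 2.
Summing:
  m(E) = 3 + 5/2 + 2 = 15/2.

15/2


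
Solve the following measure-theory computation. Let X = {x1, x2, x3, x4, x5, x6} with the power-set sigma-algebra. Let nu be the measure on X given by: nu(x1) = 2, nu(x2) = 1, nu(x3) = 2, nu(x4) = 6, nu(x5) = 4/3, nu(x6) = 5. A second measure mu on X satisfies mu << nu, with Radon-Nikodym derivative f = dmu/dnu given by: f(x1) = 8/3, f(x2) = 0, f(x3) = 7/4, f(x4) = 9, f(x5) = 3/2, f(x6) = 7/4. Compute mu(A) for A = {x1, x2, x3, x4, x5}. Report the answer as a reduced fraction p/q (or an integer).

By the defining property of the Radon-Nikodym derivative, for every measurable set A,
  mu(A) = integral_A f dnu.
Since nu is a discrete measure concentrated on the atoms of X, the integral over A reduces to the sum
  mu(A) = sum_{x in A} f(x) * nu({x}).
Computing each term:
  x1: f(x1) * nu(x1) = 8/3 * 2 = 16/3.
  x2: f(x2) * nu(x2) = 0 * 1 = 0.
  x3: f(x3) * nu(x3) = 7/4 * 2 = 7/2.
  x4: f(x4) * nu(x4) = 9 * 6 = 54.
  x5: f(x5) * nu(x5) = 3/2 * 4/3 = 2.
Summing: mu(A) = 16/3 + 0 + 7/2 + 54 + 2 = 389/6.

389/6


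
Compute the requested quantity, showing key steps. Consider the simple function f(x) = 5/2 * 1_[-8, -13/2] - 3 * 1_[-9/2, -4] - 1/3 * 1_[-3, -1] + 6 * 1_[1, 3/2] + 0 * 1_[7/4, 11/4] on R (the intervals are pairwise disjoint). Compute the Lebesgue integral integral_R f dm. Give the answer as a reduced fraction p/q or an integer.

For a simple function f = sum_i c_i * 1_{A_i} with disjoint A_i,
  integral f dm = sum_i c_i * m(A_i).
Lengths of the A_i:
  m(A_1) = -13/2 - (-8) = 3/2.
  m(A_2) = -4 - (-9/2) = 1/2.
  m(A_3) = -1 - (-3) = 2.
  m(A_4) = 3/2 - 1 = 1/2.
  m(A_5) = 11/4 - 7/4 = 1.
Contributions c_i * m(A_i):
  (5/2) * (3/2) = 15/4.
  (-3) * (1/2) = -3/2.
  (-1/3) * (2) = -2/3.
  (6) * (1/2) = 3.
  (0) * (1) = 0.
Total: 15/4 - 3/2 - 2/3 + 3 + 0 = 55/12.

55/12


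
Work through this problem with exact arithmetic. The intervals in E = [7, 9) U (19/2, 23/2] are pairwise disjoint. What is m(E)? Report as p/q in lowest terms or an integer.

For pairwise disjoint intervals, m(union_i I_i) = sum_i m(I_i),
and m is invariant under swapping open/closed endpoints (single points have measure 0).
So m(E) = sum_i (b_i - a_i).
  I_1 has length 9 - 7 = 2.
  I_2 has length 23/2 - 19/2 = 2.
Summing:
  m(E) = 2 + 2 = 4.

4


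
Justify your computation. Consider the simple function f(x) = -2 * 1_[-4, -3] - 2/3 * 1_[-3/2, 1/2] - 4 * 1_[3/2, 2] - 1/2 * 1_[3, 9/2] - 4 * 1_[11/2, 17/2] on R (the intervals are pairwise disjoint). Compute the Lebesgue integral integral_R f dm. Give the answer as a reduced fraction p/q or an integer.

For a simple function f = sum_i c_i * 1_{A_i} with disjoint A_i,
  integral f dm = sum_i c_i * m(A_i).
Lengths of the A_i:
  m(A_1) = -3 - (-4) = 1.
  m(A_2) = 1/2 - (-3/2) = 2.
  m(A_3) = 2 - 3/2 = 1/2.
  m(A_4) = 9/2 - 3 = 3/2.
  m(A_5) = 17/2 - 11/2 = 3.
Contributions c_i * m(A_i):
  (-2) * (1) = -2.
  (-2/3) * (2) = -4/3.
  (-4) * (1/2) = -2.
  (-1/2) * (3/2) = -3/4.
  (-4) * (3) = -12.
Total: -2 - 4/3 - 2 - 3/4 - 12 = -217/12.

-217/12


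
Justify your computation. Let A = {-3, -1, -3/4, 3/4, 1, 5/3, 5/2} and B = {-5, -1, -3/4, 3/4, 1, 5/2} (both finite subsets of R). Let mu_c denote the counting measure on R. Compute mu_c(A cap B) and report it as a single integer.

Counting measure on a finite set equals cardinality. mu_c(A cap B) = |A cap B| (elements appearing in both).
Enumerating the elements of A that also lie in B gives 5 element(s).
So mu_c(A cap B) = 5.

5


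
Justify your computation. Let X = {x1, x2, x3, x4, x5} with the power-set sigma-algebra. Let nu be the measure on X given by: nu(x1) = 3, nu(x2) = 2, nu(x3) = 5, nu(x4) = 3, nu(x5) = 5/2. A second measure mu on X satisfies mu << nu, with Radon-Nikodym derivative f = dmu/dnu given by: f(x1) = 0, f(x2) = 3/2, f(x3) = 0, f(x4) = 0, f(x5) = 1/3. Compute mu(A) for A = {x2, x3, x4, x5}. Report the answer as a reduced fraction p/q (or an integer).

By the defining property of the Radon-Nikodym derivative, for every measurable set A,
  mu(A) = integral_A f dnu.
Since nu is a discrete measure concentrated on the atoms of X, the integral over A reduces to the sum
  mu(A) = sum_{x in A} f(x) * nu({x}).
Computing each term:
  x2: f(x2) * nu(x2) = 3/2 * 2 = 3.
  x3: f(x3) * nu(x3) = 0 * 5 = 0.
  x4: f(x4) * nu(x4) = 0 * 3 = 0.
  x5: f(x5) * nu(x5) = 1/3 * 5/2 = 5/6.
Summing: mu(A) = 3 + 0 + 0 + 5/6 = 23/6.

23/6


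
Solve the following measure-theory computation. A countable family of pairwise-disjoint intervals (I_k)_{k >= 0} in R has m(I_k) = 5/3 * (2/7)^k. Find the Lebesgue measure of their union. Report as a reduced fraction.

By countable additivity of the Lebesgue measure on pairwise disjoint measurable sets,
  m(union_{k >= 0} I_k) = sum_{k >= 0} m(I_k) = sum_{k >= 0} a * r^k,
  with a = 5/3 and r = 2/7.
Since 0 < r = 2/7 < 1, the geometric series converges:
  sum_{k >= 0} a * r^k = a / (1 - r).
  = 5/3 / (1 - 2/7)
  = 5/3 / (5/7)
  = 7/3.

7/3


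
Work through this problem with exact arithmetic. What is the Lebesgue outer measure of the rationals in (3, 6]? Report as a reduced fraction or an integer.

Q cap (3, 6] is countable; list its elements as q_1, q_2, ... . Fix eps > 0 and cover the k-th point by an interval of length eps * 2^(-k). The cover has total length eps * sum_{k>=1} 2^(-k) = eps, so by definition of outer measure m*(Q cap (3, 6]) <= eps. Since eps was arbitrary and m* >= 0, the outer measure is 0.

0


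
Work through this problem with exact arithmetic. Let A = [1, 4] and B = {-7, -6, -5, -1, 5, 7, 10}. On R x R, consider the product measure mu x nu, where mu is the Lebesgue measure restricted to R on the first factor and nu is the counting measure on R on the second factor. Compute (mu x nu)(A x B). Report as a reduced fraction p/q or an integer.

For a measurable rectangle A x B, the product measure satisfies
  (mu x nu)(A x B) = mu(A) * nu(B).
  mu(A) = 3.
  nu(B) = 7.
  (mu x nu)(A x B) = 3 * 7 = 21.

21


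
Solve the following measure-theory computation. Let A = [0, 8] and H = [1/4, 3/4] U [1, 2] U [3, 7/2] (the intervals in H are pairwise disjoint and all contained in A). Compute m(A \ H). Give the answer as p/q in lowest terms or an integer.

The ambient interval has length m(A) = 8 - 0 = 8.
Since the holes are disjoint and sit inside A, by finite additivity
  m(H) = sum_i (b_i - a_i), and m(A \ H) = m(A) - m(H).
Computing the hole measures:
  m(H_1) = 3/4 - 1/4 = 1/2.
  m(H_2) = 2 - 1 = 1.
  m(H_3) = 7/2 - 3 = 1/2.
Summed: m(H) = 1/2 + 1 + 1/2 = 2.
So m(A \ H) = 8 - 2 = 6.

6


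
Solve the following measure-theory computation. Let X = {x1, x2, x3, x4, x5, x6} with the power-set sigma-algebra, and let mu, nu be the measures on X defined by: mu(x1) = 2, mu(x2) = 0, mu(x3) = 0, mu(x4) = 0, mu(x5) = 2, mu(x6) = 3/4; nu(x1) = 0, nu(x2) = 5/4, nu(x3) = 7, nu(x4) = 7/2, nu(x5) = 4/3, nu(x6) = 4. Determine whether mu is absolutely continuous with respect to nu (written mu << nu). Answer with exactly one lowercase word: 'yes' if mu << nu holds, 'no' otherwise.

mu << nu means: every nu-null measurable set is also mu-null; equivalently, for every atom x, if nu({x}) = 0 then mu({x}) = 0.
Checking each atom:
  x1: nu = 0, mu = 2 > 0 -> violates mu << nu.
  x2: nu = 5/4 > 0 -> no constraint.
  x3: nu = 7 > 0 -> no constraint.
  x4: nu = 7/2 > 0 -> no constraint.
  x5: nu = 4/3 > 0 -> no constraint.
  x6: nu = 4 > 0 -> no constraint.
The atom(s) x1 violate the condition (nu = 0 but mu > 0). Therefore mu is NOT absolutely continuous w.r.t. nu.

no


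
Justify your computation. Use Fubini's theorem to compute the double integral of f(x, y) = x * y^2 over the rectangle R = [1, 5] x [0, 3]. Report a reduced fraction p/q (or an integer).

f(x, y) is a tensor product of a function of x and a function of y, and both factors are bounded continuous (hence Lebesgue integrable) on the rectangle, so Fubini's theorem applies:
  integral_R f d(m x m) = (integral_a1^b1 x dx) * (integral_a2^b2 y^2 dy).
Inner integral in x: integral_{1}^{5} x dx = (5^2 - 1^2)/2
  = 12.
Inner integral in y: integral_{0}^{3} y^2 dy = (3^3 - 0^3)/3
  = 9.
Product: (12) * (9) = 108.

108


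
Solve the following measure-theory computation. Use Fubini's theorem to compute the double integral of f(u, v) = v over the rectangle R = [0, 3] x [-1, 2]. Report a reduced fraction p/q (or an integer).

f(u, v) is a tensor product of a function of u and a function of v, and both factors are bounded continuous (hence Lebesgue integrable) on the rectangle, so Fubini's theorem applies:
  integral_R f d(m x m) = (integral_a1^b1 1 du) * (integral_a2^b2 v dv).
Inner integral in u: integral_{0}^{3} 1 du = (3^1 - 0^1)/1
  = 3.
Inner integral in v: integral_{-1}^{2} v dv = (2^2 - (-1)^2)/2
  = 3/2.
Product: (3) * (3/2) = 9/2.

9/2


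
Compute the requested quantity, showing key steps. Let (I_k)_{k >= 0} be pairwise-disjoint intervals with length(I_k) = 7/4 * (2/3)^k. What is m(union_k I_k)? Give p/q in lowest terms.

By countable additivity of the Lebesgue measure on pairwise disjoint measurable sets,
  m(union_{k >= 0} I_k) = sum_{k >= 0} m(I_k) = sum_{k >= 0} a * r^k,
  with a = 7/4 and r = 2/3.
Since 0 < r = 2/3 < 1, the geometric series converges:
  sum_{k >= 0} a * r^k = a / (1 - r).
  = 7/4 / (1 - 2/3)
  = 7/4 / (1/3)
  = 21/4.

21/4


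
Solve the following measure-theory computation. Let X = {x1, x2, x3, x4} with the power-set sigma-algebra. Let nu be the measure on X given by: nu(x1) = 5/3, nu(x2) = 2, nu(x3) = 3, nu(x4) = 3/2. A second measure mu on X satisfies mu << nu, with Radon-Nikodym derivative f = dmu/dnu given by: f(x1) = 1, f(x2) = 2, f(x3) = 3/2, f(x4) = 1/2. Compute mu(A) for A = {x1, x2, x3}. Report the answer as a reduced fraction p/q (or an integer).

By the defining property of the Radon-Nikodym derivative, for every measurable set A,
  mu(A) = integral_A f dnu.
Since nu is a discrete measure concentrated on the atoms of X, the integral over A reduces to the sum
  mu(A) = sum_{x in A} f(x) * nu({x}).
Computing each term:
  x1: f(x1) * nu(x1) = 1 * 5/3 = 5/3.
  x2: f(x2) * nu(x2) = 2 * 2 = 4.
  x3: f(x3) * nu(x3) = 3/2 * 3 = 9/2.
Summing: mu(A) = 5/3 + 4 + 9/2 = 61/6.

61/6


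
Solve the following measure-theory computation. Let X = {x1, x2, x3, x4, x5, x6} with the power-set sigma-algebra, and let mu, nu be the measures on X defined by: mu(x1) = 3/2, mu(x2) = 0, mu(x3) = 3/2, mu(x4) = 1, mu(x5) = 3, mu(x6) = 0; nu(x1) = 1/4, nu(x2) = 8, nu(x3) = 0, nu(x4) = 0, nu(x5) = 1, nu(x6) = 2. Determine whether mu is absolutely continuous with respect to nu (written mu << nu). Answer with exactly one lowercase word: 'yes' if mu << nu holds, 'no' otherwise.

mu << nu means: every nu-null measurable set is also mu-null; equivalently, for every atom x, if nu({x}) = 0 then mu({x}) = 0.
Checking each atom:
  x1: nu = 1/4 > 0 -> no constraint.
  x2: nu = 8 > 0 -> no constraint.
  x3: nu = 0, mu = 3/2 > 0 -> violates mu << nu.
  x4: nu = 0, mu = 1 > 0 -> violates mu << nu.
  x5: nu = 1 > 0 -> no constraint.
  x6: nu = 2 > 0 -> no constraint.
The atom(s) x3, x4 violate the condition (nu = 0 but mu > 0). Therefore mu is NOT absolutely continuous w.r.t. nu.

no


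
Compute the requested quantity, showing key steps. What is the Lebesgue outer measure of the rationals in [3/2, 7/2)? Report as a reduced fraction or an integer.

Q cap [3/2, 7/2) is countable; list its elements as q_1, q_2, ... . Fix eps > 0 and cover the k-th point by an interval of length eps * 2^(-k). The cover has total length eps * sum_{k>=1} 2^(-k) = eps, so by definition of outer measure m*(Q cap [3/2, 7/2)) <= eps. Since eps was arbitrary and m* >= 0, the outer measure is 0.

0


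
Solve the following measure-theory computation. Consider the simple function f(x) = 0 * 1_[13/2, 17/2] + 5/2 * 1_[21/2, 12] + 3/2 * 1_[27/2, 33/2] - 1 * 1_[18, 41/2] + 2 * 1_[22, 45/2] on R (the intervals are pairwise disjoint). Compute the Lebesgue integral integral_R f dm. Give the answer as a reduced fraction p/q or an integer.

For a simple function f = sum_i c_i * 1_{A_i} with disjoint A_i,
  integral f dm = sum_i c_i * m(A_i).
Lengths of the A_i:
  m(A_1) = 17/2 - 13/2 = 2.
  m(A_2) = 12 - 21/2 = 3/2.
  m(A_3) = 33/2 - 27/2 = 3.
  m(A_4) = 41/2 - 18 = 5/2.
  m(A_5) = 45/2 - 22 = 1/2.
Contributions c_i * m(A_i):
  (0) * (2) = 0.
  (5/2) * (3/2) = 15/4.
  (3/2) * (3) = 9/2.
  (-1) * (5/2) = -5/2.
  (2) * (1/2) = 1.
Total: 0 + 15/4 + 9/2 - 5/2 + 1 = 27/4.

27/4


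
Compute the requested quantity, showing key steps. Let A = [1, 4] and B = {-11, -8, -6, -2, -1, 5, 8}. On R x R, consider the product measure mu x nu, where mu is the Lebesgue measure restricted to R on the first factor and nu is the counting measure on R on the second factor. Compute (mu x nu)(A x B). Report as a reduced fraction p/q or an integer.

For a measurable rectangle A x B, the product measure satisfies
  (mu x nu)(A x B) = mu(A) * nu(B).
  mu(A) = 3.
  nu(B) = 7.
  (mu x nu)(A x B) = 3 * 7 = 21.

21


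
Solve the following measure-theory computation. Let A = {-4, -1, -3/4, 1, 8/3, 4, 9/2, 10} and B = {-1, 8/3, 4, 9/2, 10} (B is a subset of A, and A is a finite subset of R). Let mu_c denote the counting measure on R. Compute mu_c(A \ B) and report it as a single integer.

Counting measure assigns mu_c(E) = |E| (number of elements) when E is finite. For B subset A, A \ B is the set of elements of A not in B, so |A \ B| = |A| - |B|.
|A| = 8, |B| = 5, so mu_c(A \ B) = 8 - 5 = 3.

3


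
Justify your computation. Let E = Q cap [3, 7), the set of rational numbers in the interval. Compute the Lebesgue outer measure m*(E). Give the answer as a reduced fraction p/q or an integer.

E = Q cap [3, 7) is a subset of Q, which is countable. Enumerate Q = {q_1, q_2, ...}; for any eps > 0, cover q_k by the open interval (q_k - eps/2^(k+1), q_k + eps/2^(k+1)), of length eps/2^k. The total cover length is sum_{k>=1} eps/2^k = eps. Hence m*(E) <= m*(Q) <= eps for every eps > 0, and since outer measure is non-negative, m*(E) = 0.

0


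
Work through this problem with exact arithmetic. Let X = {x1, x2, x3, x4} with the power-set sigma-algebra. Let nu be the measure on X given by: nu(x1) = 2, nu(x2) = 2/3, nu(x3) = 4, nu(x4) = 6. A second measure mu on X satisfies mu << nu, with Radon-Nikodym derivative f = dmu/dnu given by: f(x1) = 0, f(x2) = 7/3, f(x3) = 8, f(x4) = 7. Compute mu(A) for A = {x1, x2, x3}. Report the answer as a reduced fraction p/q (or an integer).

By the defining property of the Radon-Nikodym derivative, for every measurable set A,
  mu(A) = integral_A f dnu.
Since nu is a discrete measure concentrated on the atoms of X, the integral over A reduces to the sum
  mu(A) = sum_{x in A} f(x) * nu({x}).
Computing each term:
  x1: f(x1) * nu(x1) = 0 * 2 = 0.
  x2: f(x2) * nu(x2) = 7/3 * 2/3 = 14/9.
  x3: f(x3) * nu(x3) = 8 * 4 = 32.
Summing: mu(A) = 0 + 14/9 + 32 = 302/9.

302/9


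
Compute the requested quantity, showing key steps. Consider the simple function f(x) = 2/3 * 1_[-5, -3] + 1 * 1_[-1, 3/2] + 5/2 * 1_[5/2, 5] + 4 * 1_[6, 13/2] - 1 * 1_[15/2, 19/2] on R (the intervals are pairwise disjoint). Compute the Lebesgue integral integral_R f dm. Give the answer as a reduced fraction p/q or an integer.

For a simple function f = sum_i c_i * 1_{A_i} with disjoint A_i,
  integral f dm = sum_i c_i * m(A_i).
Lengths of the A_i:
  m(A_1) = -3 - (-5) = 2.
  m(A_2) = 3/2 - (-1) = 5/2.
  m(A_3) = 5 - 5/2 = 5/2.
  m(A_4) = 13/2 - 6 = 1/2.
  m(A_5) = 19/2 - 15/2 = 2.
Contributions c_i * m(A_i):
  (2/3) * (2) = 4/3.
  (1) * (5/2) = 5/2.
  (5/2) * (5/2) = 25/4.
  (4) * (1/2) = 2.
  (-1) * (2) = -2.
Total: 4/3 + 5/2 + 25/4 + 2 - 2 = 121/12.

121/12


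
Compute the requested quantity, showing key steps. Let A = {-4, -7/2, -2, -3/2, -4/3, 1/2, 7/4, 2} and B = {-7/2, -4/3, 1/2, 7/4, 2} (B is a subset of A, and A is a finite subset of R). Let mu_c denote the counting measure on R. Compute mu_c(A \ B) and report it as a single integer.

Counting measure assigns mu_c(E) = |E| (number of elements) when E is finite. For B subset A, A \ B is the set of elements of A not in B, so |A \ B| = |A| - |B|.
|A| = 8, |B| = 5, so mu_c(A \ B) = 8 - 5 = 3.

3
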